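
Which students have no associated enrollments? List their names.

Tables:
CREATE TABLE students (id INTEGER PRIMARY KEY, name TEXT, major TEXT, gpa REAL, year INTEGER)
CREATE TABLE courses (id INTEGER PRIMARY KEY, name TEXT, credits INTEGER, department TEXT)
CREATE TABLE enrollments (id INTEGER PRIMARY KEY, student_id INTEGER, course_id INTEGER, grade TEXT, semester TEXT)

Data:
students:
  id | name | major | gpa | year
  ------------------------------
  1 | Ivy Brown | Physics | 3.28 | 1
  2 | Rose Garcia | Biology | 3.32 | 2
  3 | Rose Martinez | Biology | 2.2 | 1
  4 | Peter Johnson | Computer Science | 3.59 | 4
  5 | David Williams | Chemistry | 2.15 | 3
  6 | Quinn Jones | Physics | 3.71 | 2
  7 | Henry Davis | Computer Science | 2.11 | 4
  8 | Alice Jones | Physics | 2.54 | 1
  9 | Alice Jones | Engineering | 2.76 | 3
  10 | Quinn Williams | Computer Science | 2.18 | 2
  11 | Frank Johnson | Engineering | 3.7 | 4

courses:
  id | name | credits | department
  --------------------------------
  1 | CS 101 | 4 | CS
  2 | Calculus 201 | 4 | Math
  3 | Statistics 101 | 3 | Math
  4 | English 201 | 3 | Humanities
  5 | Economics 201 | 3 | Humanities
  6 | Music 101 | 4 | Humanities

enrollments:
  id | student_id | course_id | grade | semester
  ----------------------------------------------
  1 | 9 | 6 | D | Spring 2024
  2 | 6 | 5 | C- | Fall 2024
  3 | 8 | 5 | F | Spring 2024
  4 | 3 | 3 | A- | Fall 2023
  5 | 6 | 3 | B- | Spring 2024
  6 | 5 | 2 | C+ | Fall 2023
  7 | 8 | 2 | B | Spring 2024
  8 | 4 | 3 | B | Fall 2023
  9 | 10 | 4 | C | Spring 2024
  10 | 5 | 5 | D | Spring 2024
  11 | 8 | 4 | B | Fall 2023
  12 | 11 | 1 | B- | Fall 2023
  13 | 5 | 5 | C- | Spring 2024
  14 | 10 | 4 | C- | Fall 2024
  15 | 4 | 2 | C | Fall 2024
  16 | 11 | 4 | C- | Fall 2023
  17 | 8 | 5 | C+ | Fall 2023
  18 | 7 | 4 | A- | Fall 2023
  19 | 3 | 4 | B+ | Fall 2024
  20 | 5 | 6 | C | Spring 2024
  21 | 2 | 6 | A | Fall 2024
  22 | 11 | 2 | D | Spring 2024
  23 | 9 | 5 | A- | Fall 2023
SELECT p.name FROM students p LEFT JOIN enrollments c ON c.student_id = p.id WHERE c.id IS NULL

Execution result:
Ivy Brown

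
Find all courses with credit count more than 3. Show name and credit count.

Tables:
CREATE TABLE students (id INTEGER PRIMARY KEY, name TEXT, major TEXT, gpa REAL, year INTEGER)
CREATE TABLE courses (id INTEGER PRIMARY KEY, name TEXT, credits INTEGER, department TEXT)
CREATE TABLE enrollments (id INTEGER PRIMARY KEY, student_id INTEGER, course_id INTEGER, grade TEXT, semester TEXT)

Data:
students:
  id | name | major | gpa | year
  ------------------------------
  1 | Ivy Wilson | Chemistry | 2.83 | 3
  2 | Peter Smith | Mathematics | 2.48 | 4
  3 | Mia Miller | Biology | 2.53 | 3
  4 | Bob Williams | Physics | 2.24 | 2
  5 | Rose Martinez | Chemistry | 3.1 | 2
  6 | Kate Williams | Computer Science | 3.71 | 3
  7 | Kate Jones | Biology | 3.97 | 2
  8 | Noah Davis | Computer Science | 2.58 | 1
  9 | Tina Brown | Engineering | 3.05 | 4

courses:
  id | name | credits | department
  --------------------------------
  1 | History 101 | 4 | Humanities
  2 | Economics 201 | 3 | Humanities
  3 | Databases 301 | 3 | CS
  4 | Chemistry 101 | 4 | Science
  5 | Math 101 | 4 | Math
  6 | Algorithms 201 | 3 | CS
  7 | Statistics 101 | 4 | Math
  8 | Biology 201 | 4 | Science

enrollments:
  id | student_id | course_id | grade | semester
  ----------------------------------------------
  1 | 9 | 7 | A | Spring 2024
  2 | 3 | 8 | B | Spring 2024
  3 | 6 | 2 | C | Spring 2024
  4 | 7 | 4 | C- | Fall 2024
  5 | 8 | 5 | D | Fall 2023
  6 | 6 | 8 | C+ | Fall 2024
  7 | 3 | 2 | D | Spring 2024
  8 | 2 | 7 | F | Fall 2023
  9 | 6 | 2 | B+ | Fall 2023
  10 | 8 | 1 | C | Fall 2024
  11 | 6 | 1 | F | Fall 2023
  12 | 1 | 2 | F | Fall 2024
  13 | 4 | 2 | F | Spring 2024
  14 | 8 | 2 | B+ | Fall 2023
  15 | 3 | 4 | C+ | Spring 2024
SELECT name, credits FROM courses WHERE credits > 3

Execution result:
name | credits
History 101 | 4
Chemistry 101 | 4
Math 101 | 4
Statistics 101 | 4
Biology 201 | 4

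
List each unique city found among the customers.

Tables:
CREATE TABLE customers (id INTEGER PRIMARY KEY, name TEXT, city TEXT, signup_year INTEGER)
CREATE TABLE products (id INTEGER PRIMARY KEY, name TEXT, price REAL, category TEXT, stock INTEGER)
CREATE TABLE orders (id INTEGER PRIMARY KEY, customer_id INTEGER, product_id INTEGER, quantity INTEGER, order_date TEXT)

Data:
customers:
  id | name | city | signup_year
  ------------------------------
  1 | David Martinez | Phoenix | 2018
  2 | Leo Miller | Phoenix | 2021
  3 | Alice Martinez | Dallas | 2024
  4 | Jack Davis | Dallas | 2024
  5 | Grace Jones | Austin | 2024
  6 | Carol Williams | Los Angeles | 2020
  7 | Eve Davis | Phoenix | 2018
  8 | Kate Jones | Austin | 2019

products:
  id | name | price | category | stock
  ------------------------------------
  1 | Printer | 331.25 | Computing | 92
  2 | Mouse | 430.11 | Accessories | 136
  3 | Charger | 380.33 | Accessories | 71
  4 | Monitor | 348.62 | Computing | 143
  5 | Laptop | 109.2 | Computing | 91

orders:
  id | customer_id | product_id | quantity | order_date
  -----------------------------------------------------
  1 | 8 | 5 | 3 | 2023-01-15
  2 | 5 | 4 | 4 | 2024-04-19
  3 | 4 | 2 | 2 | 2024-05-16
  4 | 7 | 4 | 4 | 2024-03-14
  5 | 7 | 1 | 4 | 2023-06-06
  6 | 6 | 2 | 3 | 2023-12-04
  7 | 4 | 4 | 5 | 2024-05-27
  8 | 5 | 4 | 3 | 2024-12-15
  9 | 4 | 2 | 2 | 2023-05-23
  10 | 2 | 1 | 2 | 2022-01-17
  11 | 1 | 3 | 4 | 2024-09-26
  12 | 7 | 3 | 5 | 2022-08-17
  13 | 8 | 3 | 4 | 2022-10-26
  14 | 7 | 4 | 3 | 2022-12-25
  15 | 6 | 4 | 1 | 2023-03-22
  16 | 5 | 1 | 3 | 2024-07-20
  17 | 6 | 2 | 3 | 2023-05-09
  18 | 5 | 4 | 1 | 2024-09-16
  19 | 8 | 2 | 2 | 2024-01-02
SELECT DISTINCT city FROM customers

Execution result:
city
Phoenix
Dallas
Austin
Los Angeles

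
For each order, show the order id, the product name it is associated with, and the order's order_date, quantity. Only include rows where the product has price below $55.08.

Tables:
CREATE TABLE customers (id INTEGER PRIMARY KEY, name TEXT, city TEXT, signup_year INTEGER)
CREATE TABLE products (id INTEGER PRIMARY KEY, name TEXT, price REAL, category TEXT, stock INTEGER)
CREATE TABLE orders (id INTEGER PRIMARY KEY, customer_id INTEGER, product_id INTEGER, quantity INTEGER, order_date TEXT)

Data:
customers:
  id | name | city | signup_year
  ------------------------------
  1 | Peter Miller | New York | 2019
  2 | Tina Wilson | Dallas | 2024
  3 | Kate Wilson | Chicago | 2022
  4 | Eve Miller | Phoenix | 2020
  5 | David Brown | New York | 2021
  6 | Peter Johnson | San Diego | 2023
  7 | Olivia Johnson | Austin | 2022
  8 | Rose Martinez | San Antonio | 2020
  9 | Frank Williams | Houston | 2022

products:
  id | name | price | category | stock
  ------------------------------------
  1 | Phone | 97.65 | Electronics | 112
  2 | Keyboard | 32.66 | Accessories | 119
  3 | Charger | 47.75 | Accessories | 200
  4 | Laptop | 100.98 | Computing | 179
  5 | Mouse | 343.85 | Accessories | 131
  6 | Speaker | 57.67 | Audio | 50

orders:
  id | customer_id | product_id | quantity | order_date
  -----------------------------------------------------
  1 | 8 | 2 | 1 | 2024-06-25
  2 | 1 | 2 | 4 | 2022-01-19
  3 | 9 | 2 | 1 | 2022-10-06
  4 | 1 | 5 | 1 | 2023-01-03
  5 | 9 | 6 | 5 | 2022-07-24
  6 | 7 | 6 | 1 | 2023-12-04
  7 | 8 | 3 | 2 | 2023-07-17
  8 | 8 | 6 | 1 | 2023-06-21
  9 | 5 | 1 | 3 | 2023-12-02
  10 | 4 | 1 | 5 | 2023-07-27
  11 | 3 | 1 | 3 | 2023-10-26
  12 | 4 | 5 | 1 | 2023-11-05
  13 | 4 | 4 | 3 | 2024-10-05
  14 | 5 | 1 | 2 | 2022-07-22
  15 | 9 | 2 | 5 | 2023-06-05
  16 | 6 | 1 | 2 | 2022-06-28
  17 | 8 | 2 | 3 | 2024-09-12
SELECT c.id, p.name AS product, c.order_date, c.quantity FROM orders c JOIN products p ON c.product_id = p.id WHERE p.price < 55.08

Execution result:
id | product | order_date | quantity
1 | Keyboard | 2024-06-25 | 1
2 | Keyboard | 2022-01-19 | 4
3 | Keyboard | 2022-10-06 | 1
7 | Charger | 2023-07-17 | 2
15 | Keyboard | 2023-06-05 | 5
17 | Keyboard | 2024-09-12 | 3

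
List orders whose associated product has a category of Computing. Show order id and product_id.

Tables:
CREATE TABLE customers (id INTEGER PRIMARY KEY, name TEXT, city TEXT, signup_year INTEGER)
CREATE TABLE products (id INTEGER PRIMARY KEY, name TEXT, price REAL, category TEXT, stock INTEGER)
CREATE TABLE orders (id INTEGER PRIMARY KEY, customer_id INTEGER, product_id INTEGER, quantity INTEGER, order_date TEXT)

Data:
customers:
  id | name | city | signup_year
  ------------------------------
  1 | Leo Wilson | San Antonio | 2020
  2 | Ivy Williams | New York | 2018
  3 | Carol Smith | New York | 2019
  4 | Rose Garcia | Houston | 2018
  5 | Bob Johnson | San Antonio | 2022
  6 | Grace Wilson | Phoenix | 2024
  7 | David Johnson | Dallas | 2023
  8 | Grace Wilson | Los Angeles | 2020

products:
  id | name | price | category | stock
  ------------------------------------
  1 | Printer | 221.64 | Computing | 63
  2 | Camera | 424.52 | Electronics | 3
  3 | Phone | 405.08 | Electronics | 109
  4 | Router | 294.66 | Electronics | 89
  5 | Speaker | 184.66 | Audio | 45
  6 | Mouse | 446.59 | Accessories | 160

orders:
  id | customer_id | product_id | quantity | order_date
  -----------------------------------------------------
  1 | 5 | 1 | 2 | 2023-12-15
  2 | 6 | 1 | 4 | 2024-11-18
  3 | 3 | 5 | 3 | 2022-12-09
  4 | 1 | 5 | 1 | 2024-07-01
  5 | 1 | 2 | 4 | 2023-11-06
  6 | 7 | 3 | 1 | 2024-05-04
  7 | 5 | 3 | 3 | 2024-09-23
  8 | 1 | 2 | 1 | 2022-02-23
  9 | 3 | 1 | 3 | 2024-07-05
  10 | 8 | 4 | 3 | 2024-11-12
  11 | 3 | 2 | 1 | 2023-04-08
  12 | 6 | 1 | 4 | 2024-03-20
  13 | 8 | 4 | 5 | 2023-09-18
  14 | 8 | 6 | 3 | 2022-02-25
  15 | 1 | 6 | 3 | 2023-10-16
SELECT id, product_id FROM orders WHERE product_id IN (SELECT id FROM products WHERE category = 'Computing')

Execution result:
id | product_id
1 | 1
2 | 1
9 | 1
12 | 1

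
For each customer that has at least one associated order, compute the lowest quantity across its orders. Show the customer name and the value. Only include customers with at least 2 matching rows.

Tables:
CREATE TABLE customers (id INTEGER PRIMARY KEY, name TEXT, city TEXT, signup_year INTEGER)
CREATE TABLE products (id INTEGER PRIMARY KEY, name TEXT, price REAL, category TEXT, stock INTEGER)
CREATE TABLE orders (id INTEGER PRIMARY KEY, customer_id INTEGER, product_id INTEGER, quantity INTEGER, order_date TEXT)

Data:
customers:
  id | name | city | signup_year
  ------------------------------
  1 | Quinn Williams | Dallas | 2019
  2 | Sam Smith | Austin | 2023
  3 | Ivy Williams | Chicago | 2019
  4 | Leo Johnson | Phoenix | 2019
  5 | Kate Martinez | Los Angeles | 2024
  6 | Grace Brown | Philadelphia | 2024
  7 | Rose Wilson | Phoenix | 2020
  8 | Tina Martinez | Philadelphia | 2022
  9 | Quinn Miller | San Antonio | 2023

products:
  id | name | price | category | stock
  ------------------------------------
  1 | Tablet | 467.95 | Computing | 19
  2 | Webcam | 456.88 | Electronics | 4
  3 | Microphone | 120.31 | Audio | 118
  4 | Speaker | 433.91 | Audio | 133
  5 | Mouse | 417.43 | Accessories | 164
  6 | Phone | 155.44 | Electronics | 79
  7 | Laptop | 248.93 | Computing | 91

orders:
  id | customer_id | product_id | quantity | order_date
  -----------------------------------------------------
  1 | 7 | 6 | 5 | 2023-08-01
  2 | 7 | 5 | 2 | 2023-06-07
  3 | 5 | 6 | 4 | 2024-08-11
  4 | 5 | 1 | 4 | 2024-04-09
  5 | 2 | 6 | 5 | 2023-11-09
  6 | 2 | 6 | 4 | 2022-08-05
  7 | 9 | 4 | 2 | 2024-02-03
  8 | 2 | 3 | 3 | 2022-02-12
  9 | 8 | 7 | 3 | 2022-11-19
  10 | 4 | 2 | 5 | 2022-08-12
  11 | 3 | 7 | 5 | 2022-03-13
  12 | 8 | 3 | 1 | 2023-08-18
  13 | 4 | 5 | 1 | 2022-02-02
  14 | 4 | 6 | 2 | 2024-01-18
SELECT p.name, MIN(c.quantity) AS min_quantity FROM orders c JOIN customers p ON c.customer_id = p.id GROUP BY p.id, p.name HAVING COUNT(*) >= 2

Execution result:
name | min_quantity
Sam Smith | 3
Leo Johnson | 1
Kate Martinez | 4
Rose Wilson | 2
Tina Martinez | 1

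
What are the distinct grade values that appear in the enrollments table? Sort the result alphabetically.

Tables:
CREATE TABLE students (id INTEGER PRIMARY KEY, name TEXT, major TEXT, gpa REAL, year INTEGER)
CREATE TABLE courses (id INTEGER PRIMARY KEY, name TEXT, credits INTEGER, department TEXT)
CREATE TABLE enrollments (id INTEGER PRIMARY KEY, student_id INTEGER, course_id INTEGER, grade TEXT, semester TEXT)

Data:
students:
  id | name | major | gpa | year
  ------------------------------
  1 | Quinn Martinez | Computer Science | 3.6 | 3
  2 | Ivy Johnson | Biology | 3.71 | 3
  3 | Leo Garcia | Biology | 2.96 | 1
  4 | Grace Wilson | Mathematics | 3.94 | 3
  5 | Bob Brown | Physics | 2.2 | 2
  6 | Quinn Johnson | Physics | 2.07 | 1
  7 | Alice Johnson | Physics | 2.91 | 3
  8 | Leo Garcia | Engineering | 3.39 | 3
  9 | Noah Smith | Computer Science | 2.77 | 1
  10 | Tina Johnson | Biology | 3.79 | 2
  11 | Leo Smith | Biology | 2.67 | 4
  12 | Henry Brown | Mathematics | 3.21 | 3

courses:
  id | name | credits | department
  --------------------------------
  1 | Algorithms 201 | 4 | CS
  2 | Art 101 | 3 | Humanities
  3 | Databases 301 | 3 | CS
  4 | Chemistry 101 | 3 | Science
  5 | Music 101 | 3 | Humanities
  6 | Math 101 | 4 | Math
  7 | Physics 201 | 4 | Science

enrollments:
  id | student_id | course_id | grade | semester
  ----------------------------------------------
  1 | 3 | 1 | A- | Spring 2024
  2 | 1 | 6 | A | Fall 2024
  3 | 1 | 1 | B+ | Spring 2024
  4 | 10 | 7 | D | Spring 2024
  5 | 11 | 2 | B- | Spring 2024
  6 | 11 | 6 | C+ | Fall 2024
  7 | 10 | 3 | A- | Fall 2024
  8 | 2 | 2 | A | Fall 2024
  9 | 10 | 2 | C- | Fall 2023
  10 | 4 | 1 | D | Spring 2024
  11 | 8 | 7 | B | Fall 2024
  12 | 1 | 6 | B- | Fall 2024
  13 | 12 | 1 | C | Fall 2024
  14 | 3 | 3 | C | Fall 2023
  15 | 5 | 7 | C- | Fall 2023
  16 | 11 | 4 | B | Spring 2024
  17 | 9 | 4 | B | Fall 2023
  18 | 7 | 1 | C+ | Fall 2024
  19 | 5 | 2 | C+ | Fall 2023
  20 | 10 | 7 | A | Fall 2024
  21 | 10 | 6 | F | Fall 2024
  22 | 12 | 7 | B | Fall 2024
SELECT DISTINCT grade FROM enrollments ORDER BY grade

Execution result:
grade
A
A-
B
B+
B-
C
C+
C-
D
F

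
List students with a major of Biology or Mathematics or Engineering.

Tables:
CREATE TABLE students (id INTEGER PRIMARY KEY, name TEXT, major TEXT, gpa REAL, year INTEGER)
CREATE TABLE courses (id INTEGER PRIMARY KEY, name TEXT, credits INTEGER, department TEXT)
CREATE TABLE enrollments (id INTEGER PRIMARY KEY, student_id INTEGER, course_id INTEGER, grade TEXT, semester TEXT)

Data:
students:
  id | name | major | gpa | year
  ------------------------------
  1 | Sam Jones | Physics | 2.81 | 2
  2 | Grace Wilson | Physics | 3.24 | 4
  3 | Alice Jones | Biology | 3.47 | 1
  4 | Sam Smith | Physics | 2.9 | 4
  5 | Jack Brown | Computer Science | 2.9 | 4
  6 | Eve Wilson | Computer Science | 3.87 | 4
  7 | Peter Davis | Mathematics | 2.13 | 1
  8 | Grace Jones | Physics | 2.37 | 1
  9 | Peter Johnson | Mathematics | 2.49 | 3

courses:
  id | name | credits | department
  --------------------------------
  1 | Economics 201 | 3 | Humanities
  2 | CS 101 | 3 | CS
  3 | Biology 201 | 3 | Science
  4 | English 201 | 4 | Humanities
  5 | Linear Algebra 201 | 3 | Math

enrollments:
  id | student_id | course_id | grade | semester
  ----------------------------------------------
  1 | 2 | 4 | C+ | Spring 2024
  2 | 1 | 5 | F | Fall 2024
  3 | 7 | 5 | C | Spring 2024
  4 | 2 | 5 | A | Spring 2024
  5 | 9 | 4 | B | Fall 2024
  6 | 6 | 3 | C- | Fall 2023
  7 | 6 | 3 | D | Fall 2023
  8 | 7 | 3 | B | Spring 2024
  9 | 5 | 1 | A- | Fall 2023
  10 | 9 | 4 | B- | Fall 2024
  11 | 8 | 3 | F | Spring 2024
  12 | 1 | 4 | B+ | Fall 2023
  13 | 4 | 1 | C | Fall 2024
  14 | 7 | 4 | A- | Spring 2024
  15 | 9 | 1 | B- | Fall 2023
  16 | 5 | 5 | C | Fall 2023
SELECT name, major FROM students WHERE major IN ('Biology', 'Mathematics', 'Engineering')

Execution result:
name | major
Alice Jones | Biology
Peter Davis | Mathematics
Peter Johnson | Mathematics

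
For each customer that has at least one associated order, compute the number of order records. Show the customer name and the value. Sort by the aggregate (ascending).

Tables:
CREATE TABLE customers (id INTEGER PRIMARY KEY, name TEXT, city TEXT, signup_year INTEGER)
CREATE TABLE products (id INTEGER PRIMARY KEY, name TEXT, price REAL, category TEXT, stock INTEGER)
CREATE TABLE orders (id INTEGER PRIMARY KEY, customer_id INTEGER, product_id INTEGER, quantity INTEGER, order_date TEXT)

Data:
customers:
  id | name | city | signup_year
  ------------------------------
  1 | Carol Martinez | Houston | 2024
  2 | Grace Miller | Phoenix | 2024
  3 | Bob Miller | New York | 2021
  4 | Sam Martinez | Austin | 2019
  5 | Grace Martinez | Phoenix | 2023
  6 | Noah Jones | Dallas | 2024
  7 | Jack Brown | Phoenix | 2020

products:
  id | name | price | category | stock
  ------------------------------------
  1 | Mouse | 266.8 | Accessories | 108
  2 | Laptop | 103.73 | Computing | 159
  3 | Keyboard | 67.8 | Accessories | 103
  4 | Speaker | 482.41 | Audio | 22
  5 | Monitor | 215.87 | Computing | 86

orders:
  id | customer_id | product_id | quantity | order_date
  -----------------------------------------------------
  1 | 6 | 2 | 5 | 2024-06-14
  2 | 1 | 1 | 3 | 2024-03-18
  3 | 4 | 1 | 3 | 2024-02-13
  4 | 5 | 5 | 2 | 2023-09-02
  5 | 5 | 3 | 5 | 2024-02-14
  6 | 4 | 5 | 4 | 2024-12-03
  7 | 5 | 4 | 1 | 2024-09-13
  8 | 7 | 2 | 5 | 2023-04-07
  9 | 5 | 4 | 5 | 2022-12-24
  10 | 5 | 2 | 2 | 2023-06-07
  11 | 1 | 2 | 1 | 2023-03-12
SELECT p.name, COUNT(*) AS n FROM orders c JOIN customers p ON c.customer_id = p.id GROUP BY p.id, p.name ORDER BY n ASC

Execution result:
name | n
Noah Jones | 1
Jack Brown | 1
Carol Martinez | 2
Sam Martinez | 2
Grace Martinez | 5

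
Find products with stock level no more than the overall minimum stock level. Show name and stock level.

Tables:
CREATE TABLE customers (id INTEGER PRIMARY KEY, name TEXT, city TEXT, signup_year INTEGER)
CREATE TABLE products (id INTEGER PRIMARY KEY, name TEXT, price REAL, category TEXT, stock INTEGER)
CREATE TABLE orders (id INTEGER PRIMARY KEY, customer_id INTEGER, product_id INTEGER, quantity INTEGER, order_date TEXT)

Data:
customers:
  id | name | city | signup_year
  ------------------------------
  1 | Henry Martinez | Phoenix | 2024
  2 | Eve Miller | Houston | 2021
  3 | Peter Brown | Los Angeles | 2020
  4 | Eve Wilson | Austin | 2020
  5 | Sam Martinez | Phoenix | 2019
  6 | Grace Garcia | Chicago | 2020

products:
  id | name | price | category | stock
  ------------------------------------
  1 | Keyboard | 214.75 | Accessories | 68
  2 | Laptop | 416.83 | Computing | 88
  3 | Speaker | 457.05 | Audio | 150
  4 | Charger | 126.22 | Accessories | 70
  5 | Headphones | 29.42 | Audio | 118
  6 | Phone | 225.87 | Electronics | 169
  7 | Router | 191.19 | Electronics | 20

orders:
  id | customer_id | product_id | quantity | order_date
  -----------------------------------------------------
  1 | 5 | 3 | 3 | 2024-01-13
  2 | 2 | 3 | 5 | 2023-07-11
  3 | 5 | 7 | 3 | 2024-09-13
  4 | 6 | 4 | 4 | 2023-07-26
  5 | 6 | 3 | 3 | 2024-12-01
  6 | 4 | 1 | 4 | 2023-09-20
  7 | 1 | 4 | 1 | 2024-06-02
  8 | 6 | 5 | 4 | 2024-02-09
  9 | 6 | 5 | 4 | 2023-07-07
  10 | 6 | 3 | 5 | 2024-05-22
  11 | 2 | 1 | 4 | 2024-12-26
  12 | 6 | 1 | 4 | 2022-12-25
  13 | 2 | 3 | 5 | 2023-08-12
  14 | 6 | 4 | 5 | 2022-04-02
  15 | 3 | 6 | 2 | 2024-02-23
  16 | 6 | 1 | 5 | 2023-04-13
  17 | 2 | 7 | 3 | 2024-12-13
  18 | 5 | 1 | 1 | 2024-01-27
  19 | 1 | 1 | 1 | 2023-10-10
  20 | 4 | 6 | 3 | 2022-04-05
SELECT name, stock FROM products WHERE stock <= (SELECT MIN(stock) FROM products)

Execution result:
name | stock
Router | 20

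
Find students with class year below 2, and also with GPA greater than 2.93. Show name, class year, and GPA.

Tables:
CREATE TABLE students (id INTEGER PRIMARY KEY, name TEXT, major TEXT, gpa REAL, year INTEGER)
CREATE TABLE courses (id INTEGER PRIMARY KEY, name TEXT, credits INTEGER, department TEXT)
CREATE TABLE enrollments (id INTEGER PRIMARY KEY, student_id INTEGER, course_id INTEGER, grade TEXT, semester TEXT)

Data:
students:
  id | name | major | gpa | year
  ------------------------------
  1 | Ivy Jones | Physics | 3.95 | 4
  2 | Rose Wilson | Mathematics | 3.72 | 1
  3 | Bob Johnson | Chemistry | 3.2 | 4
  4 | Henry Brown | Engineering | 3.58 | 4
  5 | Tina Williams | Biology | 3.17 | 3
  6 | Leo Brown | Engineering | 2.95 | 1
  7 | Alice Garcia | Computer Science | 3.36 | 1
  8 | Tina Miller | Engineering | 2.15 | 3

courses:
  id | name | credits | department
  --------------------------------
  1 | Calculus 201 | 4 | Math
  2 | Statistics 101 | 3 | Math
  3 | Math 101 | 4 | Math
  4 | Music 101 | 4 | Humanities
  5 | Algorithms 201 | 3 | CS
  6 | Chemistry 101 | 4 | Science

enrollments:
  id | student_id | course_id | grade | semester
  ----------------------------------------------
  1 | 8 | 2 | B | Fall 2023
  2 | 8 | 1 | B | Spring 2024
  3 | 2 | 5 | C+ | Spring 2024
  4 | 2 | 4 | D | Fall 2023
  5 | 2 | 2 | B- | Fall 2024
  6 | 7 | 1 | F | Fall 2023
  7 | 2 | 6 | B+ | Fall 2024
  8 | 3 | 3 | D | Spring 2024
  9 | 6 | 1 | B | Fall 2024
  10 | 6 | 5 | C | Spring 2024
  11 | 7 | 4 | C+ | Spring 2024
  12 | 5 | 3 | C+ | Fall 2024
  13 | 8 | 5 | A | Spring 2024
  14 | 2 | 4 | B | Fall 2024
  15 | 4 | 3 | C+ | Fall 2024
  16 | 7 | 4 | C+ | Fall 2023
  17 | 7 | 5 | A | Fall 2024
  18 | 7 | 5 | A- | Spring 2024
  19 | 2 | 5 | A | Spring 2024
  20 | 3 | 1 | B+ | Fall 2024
SELECT name, year, gpa FROM students WHERE year < 2 AND gpa > 2.93

Execution result:
name | year | gpa
Rose Wilson | 1 | 3.72
Leo Brown | 1 | 2.95
Alice Garcia | 1 | 3.36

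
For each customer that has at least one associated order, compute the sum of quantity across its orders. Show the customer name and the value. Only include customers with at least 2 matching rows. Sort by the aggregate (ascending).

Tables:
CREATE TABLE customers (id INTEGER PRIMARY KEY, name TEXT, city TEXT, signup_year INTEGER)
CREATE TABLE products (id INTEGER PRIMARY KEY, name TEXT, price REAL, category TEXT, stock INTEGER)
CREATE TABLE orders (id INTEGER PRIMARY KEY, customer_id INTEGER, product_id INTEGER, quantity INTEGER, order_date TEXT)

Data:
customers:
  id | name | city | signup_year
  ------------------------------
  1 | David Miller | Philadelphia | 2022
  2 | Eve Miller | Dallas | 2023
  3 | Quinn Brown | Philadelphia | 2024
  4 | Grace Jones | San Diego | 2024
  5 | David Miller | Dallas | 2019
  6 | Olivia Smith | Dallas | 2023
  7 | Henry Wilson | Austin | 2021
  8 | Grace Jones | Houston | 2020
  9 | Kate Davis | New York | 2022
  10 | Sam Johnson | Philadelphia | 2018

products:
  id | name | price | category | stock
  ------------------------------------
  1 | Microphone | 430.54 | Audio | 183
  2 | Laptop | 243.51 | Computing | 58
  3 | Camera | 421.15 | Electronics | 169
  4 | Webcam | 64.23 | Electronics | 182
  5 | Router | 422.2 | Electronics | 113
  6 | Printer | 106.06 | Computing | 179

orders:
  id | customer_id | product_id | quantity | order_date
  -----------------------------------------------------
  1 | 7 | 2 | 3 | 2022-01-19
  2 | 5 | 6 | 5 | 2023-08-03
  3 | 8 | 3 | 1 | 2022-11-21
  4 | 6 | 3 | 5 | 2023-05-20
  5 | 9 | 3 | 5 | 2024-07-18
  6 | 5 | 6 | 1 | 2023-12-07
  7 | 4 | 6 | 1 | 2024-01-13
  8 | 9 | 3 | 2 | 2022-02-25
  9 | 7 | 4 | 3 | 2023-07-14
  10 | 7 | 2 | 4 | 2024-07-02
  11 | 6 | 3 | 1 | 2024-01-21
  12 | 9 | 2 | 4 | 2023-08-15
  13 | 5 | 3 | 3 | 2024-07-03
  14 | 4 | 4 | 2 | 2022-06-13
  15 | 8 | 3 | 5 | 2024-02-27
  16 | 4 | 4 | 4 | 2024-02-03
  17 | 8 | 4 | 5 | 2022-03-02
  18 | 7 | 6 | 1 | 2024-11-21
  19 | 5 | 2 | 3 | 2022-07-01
SELECT p.name, SUM(c.quantity) AS sum_quantity FROM orders c JOIN customers p ON c.customer_id = p.id GROUP BY p.id, p.name HAVING COUNT(*) >= 2 ORDER BY sum_quantity ASC

Execution result:
name | sum_quantity
Olivia Smith | 6
Grace Jones | 7
Henry Wilson | 11
Grace Jones | 11
Kate Davis | 11
David Miller | 12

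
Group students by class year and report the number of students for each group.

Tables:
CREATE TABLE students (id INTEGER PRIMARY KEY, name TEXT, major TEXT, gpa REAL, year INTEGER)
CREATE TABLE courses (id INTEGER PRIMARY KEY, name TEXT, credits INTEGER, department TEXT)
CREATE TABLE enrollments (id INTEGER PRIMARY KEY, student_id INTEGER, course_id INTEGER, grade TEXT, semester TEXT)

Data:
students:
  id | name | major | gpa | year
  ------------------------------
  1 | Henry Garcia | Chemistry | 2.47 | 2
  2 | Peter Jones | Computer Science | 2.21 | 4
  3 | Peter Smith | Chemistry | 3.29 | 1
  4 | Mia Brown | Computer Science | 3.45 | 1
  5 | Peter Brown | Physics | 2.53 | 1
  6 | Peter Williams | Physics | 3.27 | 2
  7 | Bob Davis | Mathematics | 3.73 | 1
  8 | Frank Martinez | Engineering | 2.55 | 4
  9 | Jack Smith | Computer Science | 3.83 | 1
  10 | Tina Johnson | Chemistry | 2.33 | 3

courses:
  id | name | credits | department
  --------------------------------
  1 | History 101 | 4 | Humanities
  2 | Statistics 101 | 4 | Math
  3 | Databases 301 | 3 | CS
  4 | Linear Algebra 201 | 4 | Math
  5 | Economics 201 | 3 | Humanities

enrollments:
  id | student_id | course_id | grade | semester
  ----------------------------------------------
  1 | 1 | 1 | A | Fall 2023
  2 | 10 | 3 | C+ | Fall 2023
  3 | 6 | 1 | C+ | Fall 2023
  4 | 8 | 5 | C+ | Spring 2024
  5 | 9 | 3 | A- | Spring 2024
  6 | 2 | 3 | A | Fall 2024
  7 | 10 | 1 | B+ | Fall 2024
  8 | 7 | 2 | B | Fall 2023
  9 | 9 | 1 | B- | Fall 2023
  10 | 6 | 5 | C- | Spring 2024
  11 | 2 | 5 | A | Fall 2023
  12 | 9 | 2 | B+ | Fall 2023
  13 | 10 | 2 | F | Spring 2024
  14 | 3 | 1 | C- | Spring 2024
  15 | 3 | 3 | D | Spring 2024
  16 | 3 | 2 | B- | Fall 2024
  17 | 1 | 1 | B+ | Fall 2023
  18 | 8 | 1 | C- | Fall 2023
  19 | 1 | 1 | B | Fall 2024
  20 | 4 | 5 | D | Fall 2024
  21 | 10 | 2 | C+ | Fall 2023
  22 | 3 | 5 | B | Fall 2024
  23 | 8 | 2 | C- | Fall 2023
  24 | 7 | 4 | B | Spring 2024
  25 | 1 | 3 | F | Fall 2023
SELECT year, COUNT(*) AS n FROM students GROUP BY year

Execution result:
year | n
1 | 5
2 | 2
3 | 1
4 | 2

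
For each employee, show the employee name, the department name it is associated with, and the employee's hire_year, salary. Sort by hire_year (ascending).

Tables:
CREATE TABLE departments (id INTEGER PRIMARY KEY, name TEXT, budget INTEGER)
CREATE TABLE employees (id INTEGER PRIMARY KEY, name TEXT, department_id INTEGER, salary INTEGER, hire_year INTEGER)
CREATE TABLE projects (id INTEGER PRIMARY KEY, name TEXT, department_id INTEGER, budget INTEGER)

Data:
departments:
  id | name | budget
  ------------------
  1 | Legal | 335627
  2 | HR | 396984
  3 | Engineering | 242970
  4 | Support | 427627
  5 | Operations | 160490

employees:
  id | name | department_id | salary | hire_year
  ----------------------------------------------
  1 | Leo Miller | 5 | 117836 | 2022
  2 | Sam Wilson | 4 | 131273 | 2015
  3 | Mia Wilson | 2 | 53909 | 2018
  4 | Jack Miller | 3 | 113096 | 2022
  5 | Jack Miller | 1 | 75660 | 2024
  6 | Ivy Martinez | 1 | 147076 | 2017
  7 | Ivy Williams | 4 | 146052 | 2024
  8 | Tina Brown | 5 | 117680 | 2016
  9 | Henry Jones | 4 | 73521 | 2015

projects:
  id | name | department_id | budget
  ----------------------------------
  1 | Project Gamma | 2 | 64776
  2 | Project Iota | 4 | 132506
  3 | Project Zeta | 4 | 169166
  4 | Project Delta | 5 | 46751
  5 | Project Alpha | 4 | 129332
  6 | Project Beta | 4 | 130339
SELECT c.name, p.name AS department, c.hire_year, c.salary FROM employees c JOIN departments p ON c.department_id = p.id ORDER BY c.hire_year ASC

Execution result:
name | department | hire_year | salary
Sam Wilson | Support | 2015 | 131273
Henry Jones | Support | 2015 | 73521
Tina Brown | Operations | 2016 | 117680
Ivy Martinez | Legal | 2017 | 147076
Mia Wilson | HR | 2018 | 53909
Leo Miller | Operations | 2022 | 117836
Jack Miller | Engineering | 2022 | 113096
Jack Miller | Legal | 2024 | 75660
Ivy Williams | Support | 2024 | 146052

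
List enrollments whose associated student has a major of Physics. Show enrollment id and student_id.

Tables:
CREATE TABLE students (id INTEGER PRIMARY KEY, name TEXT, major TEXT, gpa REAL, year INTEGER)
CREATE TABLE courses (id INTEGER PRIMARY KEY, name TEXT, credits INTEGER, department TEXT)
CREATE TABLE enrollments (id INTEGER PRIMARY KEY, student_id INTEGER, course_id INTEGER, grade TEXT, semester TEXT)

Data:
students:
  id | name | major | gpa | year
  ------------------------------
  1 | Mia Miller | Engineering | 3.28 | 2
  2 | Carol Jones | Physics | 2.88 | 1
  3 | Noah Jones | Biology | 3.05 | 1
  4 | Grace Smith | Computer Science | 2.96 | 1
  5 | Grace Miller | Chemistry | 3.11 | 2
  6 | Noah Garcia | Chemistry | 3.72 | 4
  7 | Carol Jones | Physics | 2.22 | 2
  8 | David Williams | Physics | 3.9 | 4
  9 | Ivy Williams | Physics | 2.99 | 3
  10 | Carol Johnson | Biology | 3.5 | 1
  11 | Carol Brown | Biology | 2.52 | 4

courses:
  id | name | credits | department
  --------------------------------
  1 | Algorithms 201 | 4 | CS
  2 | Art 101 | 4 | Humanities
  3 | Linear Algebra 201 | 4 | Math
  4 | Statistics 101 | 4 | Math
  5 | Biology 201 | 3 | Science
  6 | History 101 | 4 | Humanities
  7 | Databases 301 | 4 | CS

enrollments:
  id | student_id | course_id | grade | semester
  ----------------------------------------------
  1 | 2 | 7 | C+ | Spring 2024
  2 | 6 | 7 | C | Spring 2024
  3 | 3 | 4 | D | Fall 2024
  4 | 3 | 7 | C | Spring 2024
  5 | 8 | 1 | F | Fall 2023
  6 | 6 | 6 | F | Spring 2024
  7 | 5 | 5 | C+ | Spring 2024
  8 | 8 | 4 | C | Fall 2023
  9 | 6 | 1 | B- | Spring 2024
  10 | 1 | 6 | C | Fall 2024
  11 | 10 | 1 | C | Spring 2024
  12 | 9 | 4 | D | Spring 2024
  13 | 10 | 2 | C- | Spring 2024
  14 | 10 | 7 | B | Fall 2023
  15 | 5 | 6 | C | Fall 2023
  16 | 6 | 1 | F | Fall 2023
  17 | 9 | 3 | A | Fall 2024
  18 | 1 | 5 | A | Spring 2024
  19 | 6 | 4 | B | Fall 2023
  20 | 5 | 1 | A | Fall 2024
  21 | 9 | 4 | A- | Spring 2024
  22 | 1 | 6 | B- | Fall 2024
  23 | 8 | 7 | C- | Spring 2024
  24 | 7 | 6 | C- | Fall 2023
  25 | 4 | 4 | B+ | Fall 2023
SELECT id, student_id FROM enrollments WHERE student_id IN (SELECT id FROM students WHERE major = 'Physics')

Execution result:
id | student_id
1 | 2
5 | 8
8 | 8
12 | 9
17 | 9
21 | 9
23 | 8
24 | 7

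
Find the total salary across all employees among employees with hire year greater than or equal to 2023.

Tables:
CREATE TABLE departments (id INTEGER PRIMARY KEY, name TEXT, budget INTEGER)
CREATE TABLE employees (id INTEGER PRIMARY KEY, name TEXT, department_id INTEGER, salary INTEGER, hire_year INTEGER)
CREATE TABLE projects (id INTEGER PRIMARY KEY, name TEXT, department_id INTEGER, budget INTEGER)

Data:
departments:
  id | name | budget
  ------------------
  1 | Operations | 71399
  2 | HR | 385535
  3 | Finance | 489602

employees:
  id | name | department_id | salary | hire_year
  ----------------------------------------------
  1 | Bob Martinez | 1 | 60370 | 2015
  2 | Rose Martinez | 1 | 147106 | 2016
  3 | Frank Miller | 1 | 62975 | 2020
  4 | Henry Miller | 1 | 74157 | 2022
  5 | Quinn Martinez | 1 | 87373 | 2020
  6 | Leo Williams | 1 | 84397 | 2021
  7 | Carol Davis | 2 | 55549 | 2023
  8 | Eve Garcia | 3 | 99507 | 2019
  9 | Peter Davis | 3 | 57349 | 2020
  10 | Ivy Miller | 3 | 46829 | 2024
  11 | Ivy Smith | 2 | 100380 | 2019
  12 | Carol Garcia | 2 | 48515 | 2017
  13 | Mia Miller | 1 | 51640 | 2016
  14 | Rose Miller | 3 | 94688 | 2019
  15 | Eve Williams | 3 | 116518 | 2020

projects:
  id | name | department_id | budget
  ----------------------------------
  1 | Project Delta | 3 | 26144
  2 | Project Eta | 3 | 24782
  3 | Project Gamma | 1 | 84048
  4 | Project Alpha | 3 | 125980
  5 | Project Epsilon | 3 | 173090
SELECT SUM(salary) FROM employees WHERE hire_year >= 2023

Execution result:
102378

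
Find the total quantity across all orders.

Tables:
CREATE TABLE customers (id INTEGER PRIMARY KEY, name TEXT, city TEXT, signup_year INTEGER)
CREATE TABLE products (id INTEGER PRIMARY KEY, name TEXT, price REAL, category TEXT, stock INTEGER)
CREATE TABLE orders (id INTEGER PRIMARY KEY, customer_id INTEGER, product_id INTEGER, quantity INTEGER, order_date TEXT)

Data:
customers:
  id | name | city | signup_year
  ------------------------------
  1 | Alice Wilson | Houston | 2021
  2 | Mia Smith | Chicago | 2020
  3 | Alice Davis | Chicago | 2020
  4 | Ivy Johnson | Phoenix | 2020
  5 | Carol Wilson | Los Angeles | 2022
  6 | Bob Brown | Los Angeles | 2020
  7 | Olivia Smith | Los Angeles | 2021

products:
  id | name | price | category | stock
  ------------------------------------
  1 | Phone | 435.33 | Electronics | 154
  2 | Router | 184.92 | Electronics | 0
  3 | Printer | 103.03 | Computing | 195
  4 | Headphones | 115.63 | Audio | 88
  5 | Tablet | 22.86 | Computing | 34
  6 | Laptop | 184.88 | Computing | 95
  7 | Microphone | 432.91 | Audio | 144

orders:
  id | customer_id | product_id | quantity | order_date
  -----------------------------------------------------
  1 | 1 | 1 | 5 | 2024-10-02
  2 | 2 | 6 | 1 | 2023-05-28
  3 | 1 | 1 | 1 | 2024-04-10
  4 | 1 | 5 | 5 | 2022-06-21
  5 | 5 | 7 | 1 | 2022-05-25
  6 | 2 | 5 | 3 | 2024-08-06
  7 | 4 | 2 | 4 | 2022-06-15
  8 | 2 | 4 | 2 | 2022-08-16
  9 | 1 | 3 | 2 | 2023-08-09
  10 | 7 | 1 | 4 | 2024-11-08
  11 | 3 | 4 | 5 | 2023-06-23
SELECT SUM(quantity) FROM orders

Execution result:
33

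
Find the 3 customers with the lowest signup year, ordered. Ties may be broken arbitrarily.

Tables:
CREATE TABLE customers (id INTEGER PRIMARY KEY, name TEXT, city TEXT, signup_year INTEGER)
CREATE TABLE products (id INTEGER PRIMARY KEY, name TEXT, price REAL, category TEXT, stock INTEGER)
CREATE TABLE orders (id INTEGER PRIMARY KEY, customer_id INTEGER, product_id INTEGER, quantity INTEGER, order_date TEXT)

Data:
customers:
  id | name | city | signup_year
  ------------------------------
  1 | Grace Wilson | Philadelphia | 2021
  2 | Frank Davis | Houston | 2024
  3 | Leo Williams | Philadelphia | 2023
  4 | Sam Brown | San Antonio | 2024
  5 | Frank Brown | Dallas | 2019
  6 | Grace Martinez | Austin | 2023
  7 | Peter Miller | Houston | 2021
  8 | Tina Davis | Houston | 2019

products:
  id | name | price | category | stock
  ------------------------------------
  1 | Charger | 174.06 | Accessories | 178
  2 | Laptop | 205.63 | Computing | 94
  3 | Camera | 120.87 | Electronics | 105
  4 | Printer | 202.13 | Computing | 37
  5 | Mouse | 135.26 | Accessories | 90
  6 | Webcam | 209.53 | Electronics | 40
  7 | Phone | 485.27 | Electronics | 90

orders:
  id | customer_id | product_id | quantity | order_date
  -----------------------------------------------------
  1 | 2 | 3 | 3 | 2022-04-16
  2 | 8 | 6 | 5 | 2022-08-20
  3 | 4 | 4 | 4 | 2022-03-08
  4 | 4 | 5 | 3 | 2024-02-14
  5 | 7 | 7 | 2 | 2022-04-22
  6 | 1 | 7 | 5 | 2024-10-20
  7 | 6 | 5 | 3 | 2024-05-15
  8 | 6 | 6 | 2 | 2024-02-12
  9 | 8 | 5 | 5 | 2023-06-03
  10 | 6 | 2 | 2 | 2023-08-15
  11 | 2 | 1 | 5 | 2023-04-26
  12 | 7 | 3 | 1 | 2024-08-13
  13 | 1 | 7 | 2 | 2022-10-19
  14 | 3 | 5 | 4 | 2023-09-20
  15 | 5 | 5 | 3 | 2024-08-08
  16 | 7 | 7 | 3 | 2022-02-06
SELECT name, signup_year FROM customers ORDER BY signup_year ASC LIMIT 3

Execution result:
name | signup_year
Frank Brown | 2019
Tina Davis | 2019
Grace Wilson | 2021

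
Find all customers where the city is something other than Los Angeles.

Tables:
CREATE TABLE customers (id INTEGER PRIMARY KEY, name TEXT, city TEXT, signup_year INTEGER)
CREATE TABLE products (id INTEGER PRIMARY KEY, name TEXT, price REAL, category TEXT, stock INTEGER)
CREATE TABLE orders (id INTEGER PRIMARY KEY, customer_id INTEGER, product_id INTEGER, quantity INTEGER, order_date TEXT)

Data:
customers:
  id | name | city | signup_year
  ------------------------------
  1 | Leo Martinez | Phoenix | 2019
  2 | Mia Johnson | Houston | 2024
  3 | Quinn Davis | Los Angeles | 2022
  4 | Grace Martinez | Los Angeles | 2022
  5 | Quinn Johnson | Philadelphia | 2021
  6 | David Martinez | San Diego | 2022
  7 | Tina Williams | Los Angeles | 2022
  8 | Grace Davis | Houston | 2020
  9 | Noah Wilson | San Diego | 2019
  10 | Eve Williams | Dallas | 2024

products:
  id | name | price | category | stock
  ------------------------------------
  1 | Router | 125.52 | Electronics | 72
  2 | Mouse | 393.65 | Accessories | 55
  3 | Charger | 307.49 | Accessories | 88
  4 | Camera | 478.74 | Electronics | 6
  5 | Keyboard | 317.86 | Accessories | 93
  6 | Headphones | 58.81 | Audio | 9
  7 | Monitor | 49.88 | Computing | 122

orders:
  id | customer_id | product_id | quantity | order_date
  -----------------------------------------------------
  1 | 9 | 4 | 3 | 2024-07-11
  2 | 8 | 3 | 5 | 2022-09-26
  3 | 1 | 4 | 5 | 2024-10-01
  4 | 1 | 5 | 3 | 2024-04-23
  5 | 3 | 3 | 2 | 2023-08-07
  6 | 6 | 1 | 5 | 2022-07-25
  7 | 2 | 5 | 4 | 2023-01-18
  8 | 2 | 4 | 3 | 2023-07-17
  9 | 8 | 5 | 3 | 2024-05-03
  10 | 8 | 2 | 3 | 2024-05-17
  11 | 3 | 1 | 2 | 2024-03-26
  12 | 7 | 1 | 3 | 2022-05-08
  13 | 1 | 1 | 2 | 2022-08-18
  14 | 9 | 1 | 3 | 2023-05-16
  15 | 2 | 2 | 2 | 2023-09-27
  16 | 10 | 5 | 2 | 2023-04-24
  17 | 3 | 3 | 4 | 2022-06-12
SELECT name, city FROM customers WHERE city <> 'Los Angeles'

Execution result:
name | city
Leo Martinez | Phoenix
Mia Johnson | Houston
Quinn Johnson | Philadelphia
David Martinez | San Diego
Grace Davis | Houston
Noah Wilson | San Diego
Eve Williams | Dallas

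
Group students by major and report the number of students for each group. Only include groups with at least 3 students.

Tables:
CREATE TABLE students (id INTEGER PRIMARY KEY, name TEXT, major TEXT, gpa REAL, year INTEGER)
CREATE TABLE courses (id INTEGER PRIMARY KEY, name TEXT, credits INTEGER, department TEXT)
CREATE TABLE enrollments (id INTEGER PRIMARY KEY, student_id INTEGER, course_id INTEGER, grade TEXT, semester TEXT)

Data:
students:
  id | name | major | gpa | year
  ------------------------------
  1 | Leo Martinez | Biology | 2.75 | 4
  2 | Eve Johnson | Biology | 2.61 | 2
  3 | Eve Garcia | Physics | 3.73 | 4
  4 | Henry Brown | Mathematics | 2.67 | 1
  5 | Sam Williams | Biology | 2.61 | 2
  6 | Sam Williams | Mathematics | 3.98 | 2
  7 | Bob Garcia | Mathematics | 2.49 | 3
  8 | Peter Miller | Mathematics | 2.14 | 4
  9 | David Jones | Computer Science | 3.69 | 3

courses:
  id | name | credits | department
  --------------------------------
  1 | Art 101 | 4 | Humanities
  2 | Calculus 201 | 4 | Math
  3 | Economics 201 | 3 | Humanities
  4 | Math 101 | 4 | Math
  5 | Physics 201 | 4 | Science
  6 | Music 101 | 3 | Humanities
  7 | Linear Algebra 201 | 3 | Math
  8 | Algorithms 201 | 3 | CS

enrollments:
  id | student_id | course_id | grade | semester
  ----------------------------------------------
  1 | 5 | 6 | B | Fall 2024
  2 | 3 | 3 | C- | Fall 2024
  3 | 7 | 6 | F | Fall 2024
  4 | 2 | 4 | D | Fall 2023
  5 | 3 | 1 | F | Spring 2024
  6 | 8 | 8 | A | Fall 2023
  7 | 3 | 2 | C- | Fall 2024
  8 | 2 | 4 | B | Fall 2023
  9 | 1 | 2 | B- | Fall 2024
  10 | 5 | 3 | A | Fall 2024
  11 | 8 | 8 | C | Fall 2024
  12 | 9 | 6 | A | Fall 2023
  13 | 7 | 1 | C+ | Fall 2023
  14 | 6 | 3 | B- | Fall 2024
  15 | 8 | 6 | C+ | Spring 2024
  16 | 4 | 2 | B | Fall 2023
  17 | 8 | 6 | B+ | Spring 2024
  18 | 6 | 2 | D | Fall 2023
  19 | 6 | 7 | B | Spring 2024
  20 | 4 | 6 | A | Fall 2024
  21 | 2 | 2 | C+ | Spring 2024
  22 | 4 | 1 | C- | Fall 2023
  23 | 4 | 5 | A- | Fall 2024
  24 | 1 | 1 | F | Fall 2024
SELECT major, COUNT(*) AS n FROM students GROUP BY major HAVING COUNT(*) >= 3

Execution result:
major | n
Biology | 3
Mathematics | 4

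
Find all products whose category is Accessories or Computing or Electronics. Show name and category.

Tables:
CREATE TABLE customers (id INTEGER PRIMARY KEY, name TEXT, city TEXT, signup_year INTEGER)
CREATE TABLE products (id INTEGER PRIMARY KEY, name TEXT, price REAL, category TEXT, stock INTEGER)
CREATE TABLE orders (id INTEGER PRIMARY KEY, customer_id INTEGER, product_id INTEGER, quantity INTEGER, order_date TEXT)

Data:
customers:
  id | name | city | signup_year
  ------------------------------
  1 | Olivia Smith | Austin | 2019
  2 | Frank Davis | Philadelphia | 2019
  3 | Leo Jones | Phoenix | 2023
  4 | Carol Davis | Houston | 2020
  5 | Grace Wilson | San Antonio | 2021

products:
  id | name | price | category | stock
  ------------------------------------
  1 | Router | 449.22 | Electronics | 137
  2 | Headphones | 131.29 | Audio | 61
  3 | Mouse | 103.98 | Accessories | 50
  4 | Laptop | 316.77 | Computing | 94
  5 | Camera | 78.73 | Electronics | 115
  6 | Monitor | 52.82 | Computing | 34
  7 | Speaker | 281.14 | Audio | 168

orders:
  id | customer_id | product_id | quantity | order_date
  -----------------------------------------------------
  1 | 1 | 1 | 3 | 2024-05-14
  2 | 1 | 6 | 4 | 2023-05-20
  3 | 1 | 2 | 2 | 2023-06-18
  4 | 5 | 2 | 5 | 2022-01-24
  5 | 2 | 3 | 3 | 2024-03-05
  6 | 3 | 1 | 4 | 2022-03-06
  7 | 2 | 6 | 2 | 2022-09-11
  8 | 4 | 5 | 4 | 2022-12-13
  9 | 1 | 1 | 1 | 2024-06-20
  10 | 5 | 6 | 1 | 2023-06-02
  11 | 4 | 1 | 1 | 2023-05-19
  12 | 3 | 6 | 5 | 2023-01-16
SELECT name, category FROM products WHERE category IN ('Accessories', 'Computing', 'Electronics')

Execution result:
name | category
Router | Electronics
Mouse | Accessories
Laptop | Computing
Camera | Electronics
Monitor | Computing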